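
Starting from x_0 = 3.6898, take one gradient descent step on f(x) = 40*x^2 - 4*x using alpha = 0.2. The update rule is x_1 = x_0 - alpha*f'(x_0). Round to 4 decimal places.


We compute the gradient at x_0 and apply the update.
f'(x) = 80*x - 4
f'(3.6898) = 80*3.6898 - 4 = 291.184
x_1 = 3.6898 - 0.2*291.184 = -54.547


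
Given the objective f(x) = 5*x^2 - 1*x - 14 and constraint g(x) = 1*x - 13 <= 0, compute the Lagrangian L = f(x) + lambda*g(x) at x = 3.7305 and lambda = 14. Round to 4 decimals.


Step 1: Evaluate f(x).
f(3.7305) = 5*3.7305^2 - 1*3.7305 - 14 = 51.8527
Step 2: Evaluate g(x).
g(3.7305) = 1*3.7305 - 13 = -9.2695
Step 3: Compute Lagrangian.
L = 51.8527 + 14*-9.2695 = -77.9203


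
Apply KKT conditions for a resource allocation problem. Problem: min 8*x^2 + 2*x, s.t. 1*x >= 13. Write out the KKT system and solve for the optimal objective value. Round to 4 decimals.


Step 1: Try lambda = 0 (constraint inactive).
x_unc = -2/(2*8) = -0.125
Check: 1*-0.125 = -0.125 < 13 -- violated!
Step 2: Constraint must be active: 1*x = 13
x* = 13/1 = 13.0
lambda = (2*8*13.0 + 2)/1 = 210.0
Step 3: Compute optimal value.
f(x*) = 8*13.0^2 + 2*13.0 = 1378.0


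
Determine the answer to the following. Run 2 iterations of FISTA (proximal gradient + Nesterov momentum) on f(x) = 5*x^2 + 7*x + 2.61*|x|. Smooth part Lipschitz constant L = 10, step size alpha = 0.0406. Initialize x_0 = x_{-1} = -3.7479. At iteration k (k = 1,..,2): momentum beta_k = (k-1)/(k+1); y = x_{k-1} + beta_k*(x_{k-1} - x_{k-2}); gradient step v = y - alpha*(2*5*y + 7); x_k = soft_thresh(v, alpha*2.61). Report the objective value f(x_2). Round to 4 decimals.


FISTA on f(x) = 5*x^2 + 7*x + 2.61*|x|
L = 10, alpha = 0.0406
Iteration 1: beta = 0.0, y = -3.7479 + 0.0*(-3.7479 + 3.7479) = -3.7479
  grad(y) = -30.479, v = y - alpha*grad = -2.5105
  prox(v) = soft_thresh(-2.5105, 0.106) = -2.4045
Iteration 2: beta = 0.3333, y = -2.4045 + 0.3333*(-2.4045 + 3.7479) = -1.9567
  grad(y) = -12.5668, v = y - alpha*grad = -1.4465
  prox(v) = soft_thresh(-1.4465, 0.106) = -1.3405
f(x_2) = 5*(-1.3405)^2 + 7*(-1.3405) + 2.61*|-1.3405| = 3.0999


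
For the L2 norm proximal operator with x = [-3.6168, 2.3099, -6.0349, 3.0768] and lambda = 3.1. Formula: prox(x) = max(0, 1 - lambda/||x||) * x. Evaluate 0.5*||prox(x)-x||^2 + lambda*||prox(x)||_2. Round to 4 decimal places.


Step 1: Compute ||x||.
||x|| = 8.019
Step 2: Compute scaling factor.
scale = max(0, 1 - 3.1/8.019) = 0.6134
Step 3: prox(x) = [-2.2186, 1.4169, -3.7019, 1.8874]
||prox(x)|| = 4.919
Step 4: Proximal objective.
0.5*||prox-x||^2 = 4.805
lambda*||prox|| = 15.2489
Total = 20.0538


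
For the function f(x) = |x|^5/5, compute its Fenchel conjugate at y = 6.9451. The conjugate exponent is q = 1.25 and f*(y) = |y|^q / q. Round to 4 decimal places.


The conjugate exponent q satisfies 1/p + 1/q = 1.
p = 5, so q = 5/(5 - 1) = 1.25
|y|^q = 6.9451^1.25 = 11.2745
f*(6.9451) = 11.2745 / 1.25 = 9.0196


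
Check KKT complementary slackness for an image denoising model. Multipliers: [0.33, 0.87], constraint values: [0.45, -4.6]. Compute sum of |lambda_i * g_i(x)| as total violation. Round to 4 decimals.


KKT complementary slackness check:
lambda_1 * g_1 = 0.33 * 0.45 = 0.1485
lambda_2 * g_2 = 0.87 * -4.6 = -4.002
Total violation = 0.1485 + 4.002 = 4.1505


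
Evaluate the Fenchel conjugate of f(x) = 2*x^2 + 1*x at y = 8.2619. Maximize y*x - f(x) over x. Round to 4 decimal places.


f*(y) = sup_x {y*x - a*x^2 - b*x} = sup_x {(y-b)*x - a*x^2}
FOC: (y - b) - 2a*x = 0 => x* = (y - b)/(2a)
x* = (8.2619 - 1)/(2*2) = 1.8155
f*(8.2619) = (y-b)^2/(4a) = (8.2619 - 1)^2/(4*2)
= 52.7352/8 = 6.5919


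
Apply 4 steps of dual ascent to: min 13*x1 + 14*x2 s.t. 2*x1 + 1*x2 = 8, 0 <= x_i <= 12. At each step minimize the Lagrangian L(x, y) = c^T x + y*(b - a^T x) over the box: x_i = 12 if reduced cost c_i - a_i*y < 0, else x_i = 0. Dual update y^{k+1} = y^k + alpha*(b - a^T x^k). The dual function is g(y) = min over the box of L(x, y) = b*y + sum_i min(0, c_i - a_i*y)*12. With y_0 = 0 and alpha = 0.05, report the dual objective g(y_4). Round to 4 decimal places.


Dual ascent for LP: min 13*x1 + 14*x2, 2*x1 + 1*x2 = 8, 0 <= x_i <= 12
Step 1: y^k = 0.0, reduced costs: (13.0, 14.0)
  x^k = (0.0, 0.0), subgradient = b - a^T x = 8.0
  y^{k+1} = 0.0 + 0.05*8.0 = 0.4
Step 2: y^k = 0.4, reduced costs: (12.2, 13.6)
  x^k = (0.0, 0.0), subgradient = b - a^T x = 8.0
  y^{k+1} = 0.4 + 0.05*8.0 = 0.8
Step 3: y^k = 0.8, reduced costs: (11.4, 13.2)
  x^k = (0.0, 0.0), subgradient = b - a^T x = 8.0
  y^{k+1} = 0.8 + 0.05*8.0 = 1.2
Step 4: y^k = 1.2, reduced costs: (10.6, 12.8)
  x^k = (0.0, 0.0), subgradient = b - a^T x = 8.0
  y^{k+1} = 1.2 + 0.05*8.0 = 1.6
Dual objective at y_4 = 1.6: reduced costs (9.8, 12.4), box minimizer x = (0.0, 0.0)
g(y_4) = b*y + (c1 - a1*y)*x1 + (c2 - a2*y)*x2 = 8*1.6 + 9.8*0.0 + 12.4*0.0 = 12.8 + 0.0 + 0.0 = 12.8


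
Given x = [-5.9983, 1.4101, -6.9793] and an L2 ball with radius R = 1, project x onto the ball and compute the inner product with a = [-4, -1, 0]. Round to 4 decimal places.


Step 1: Compute ||x|| (intermediates to 6 decimals).
||x|| = sqrt((-5.9983)^2 + 1.4101^2 + (-6.9793)^2) = 9.310135
Step 2: Project.
Since ||x|| > R, scale = R/||x|| = 1/9.310135 = 0.10741, proj(x) = scale * x
proj(x) = [-0.644277, 0.151459, -0.749647]
Step 3: Dot product.
a^T * proj(x) = -4*(-0.644277) - 1*0.151459 + 0*(-0.749647) = 2.4256


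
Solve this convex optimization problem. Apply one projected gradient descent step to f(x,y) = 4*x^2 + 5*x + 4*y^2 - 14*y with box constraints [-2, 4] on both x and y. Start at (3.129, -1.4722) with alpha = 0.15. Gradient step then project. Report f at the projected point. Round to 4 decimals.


Step 1: Compute gradient at (3.129, -1.4722).
grad_x = 2*4*3.129 + 5 = 30.032
grad_y = 2*4*-1.4722 - 14 = -25.7776
Step 2: Gradient step.
x_raw = 3.129 - 0.15*30.032 = -1.3758
y_raw = -1.4722 - 0.15*-25.7776 = 2.3944
Step 3: Project onto [-2, 4].
x_proj = clip(-1.3758) = -1.3758
y_proj = clip(2.3944) = 2.3944
Step 4: Evaluate f.
f(-1.3758, 2.3944) = -9.8965


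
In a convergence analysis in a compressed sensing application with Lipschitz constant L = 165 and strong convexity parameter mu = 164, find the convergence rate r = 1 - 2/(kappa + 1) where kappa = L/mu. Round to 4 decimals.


Step 1: Compute the condition number.
kappa = L/mu = 165/164 = 1.0061
Step 2: Compute the convergence rate.
r = 1 - 2/(kappa + 1) = 1 - 2*mu/(L + mu) = (L - mu)/(L + mu) = 1/329 = 0.003


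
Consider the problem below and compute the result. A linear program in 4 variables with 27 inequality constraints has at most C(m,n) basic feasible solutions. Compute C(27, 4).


Each vertex corresponds to some choice of n active constraints out of m, so the number of vertices is at most C(m, n) = m! / (n!(m-n)!).
m = 27, n = 4
Numerator: 27 * 26 * 25 * 24
Denominator: 4! = 24
C(27, 4) = 17550


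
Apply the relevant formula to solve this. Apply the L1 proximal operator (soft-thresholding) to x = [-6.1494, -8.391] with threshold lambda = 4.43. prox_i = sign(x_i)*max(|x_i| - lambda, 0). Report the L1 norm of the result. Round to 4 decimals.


Soft-thresholding with lambda = 4.43:
prox(-6.1494) = sign(-6.1494)*max(|-6.1494| - 4.43, 0) = -1.7194
prox(-8.391) = sign(-8.391)*max(|-8.391| - 4.43, 0) = -3.961
prox(x) = [-1.7194, -3.961]
||prox(x)||_1 = 1.7194 + 3.961 = 5.6804


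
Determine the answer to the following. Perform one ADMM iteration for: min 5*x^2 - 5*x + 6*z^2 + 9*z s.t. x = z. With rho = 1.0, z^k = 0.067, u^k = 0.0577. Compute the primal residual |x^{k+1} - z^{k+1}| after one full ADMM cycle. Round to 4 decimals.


ADMM iteration with rho = 1.0, z^k = 0.067, u^k = 0.0577
Step 1: x-update.
Minimize 5*x^2 - 5*x + (1.0/2)*(x - 0.067 + 0.0577)^2
FOC: (2*5 + 1.0)*x = 5 + 1.0*(0.067 - 0.0577)
x^{k+1} = 0.4554
Step 2: z-update.
Minimize 6*z^2 + 9*z + (1.0/2)*(0.4554 - z + 0.0577)^2
FOC: (2*6 + 1.0)*z = -9 + 1.0*(0.4554 + 0.0577)
z^{k+1} = -0.6528
Step 3: u-update.
u^{k+1} = 0.0577 + 0.4554 + 0.6528 = 1.1659
Step 4: Primal residual = |0.4554 + 0.6528| = 1.1082


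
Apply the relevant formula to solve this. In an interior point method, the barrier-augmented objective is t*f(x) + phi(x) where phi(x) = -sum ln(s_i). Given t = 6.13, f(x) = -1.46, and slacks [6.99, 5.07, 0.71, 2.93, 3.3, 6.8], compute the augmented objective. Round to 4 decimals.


Step 1: Compute log-barrier.
ln values: [1.9445, 1.6233, -0.3425, 1.075, 1.1939, 1.9169]
phi = -(1.9445 + 1.6233 - 0.3425 + 1.075 + 1.1939 + 1.9169) = -7.4112
Step 2: Compute augmented objective.
t*f(x) = 6.13*-1.46 = -8.9498
Total = -8.9498 - 7.4112 = -16.361


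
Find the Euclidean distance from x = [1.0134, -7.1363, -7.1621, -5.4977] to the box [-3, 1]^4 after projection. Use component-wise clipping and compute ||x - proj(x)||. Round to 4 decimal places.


Project each component onto [-3, 1].
clip(1.0134) = 1.0, clip(-7.1363) = -3.0, clip(-7.1621) = -3.0, clip(-5.4977) = -3.0
Projection = [1.0, -3.0, -3.0, -3.0]
Squared diffs: [0.0002, 17.109, 17.3231, 6.2385]
Distance = sqrt(40.6708) = 6.3774


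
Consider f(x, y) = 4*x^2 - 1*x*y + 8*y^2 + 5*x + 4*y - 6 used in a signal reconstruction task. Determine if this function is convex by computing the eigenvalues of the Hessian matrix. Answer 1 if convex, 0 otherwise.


The Hessian of f(x,y) = 4*x^2 - 1*x*y + 8*y^2 + 5*x + 4*y - 6 is:
H = [[8, -1], [-1, 16]]
Trace = 8 + 16 = 24
Determinant = 8*16 - (-1)^2 = 127
Discriminant = (24)^2 - 4*127 = 68.0
Eigenvalues: lambda_1 = 7.8769, lambda_2 = 16.1231
The function is convex.

1


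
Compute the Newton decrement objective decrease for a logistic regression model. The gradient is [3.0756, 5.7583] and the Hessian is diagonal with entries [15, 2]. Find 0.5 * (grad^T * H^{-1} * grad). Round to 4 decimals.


Step 1: H is diagonal, so H^(-1) * g = [0.205, 2.8792].
Step 2: g^T H^(-1) g = sum_i g_i^2 / H_ii
  = (3.0756)^2/15 + (5.7583)^2/2
  = 0.6306 + 16.579 = 17.2096
Step 3: Objective decrease = 0.5 * g^T H^(-1) g = 8.6048


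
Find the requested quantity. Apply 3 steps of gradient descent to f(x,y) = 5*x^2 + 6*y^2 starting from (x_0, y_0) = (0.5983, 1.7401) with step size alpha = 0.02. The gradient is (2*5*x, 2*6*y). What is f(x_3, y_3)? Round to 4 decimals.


Gradient descent on f(x,y) = 5*x^2 + 6*y^2.
Starting point: (0.5983, 1.7401), alpha = 0.02
Step 1: grad_x = 2*5*0.5983 = 5.983, grad_y = 2*6*1.7401 = 20.8812
  x_1 = 0.5983 - 0.02*5.983 = 0.4786
  y_1 = 1.7401 - 0.02*20.8812 = 1.3225
Step 2: grad_x = 2*5*0.4786 = 4.7864, grad_y = 2*6*1.3225 = 15.8697
  x_2 = 0.4786 - 0.02*4.7864 = 0.3829
  y_2 = 1.3225 - 0.02*15.8697 = 1.0051
Step 3: grad_x = 2*5*0.3829 = 3.8291, grad_y = 2*6*1.0051 = 12.061
  x_3 = 0.3829 - 0.02*3.8291 = 0.3063
  y_3 = 1.0051 - 0.02*12.061 = 0.7639
f(0.3063, 0.7639) = 5*0.3063^2 + 6*0.7639^2 = 3.9701


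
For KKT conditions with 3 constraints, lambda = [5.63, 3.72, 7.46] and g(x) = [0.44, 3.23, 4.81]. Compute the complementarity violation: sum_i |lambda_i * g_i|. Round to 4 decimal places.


KKT complementary slackness check:
lambda_1 * g_1 = 5.63 * 0.44 = 2.4772
lambda_2 * g_2 = 3.72 * 3.23 = 12.0156
lambda_3 * g_3 = 7.46 * 4.81 = 35.8826
Total violation = 2.4772 + 12.0156 + 35.8826 = 50.3754


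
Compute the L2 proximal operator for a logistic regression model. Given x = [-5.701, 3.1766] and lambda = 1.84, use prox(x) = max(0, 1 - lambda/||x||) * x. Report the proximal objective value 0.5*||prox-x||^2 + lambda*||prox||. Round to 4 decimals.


Step 1: Compute ||x||.
||x|| = 6.5263
Step 2: Compute scaling factor.
scale = max(0, 1 - 1.84/6.5263) = 0.7181
Step 3: prox(x) = [-4.0937, 2.281]
||prox(x)|| = 4.6863
Step 4: Proximal objective.
0.5*||prox-x||^2 = 1.6928
lambda*||prox|| = 8.6228
Total = 10.3155


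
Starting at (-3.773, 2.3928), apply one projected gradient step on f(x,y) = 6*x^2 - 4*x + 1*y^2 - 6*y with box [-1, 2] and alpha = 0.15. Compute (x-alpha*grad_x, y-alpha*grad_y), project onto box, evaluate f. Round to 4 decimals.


Step 1: Compute gradient at (-3.773, 2.3928).
grad_x = 2*6*-3.773 - 4 = -49.276
grad_y = 2*1*2.3928 - 6 = -1.2144
Step 2: Gradient step.
x_raw = -3.773 - 0.15*-49.276 = 3.6184
y_raw = 2.3928 - 0.15*-1.2144 = 2.575
Step 3: Project onto [-1, 2].
x_proj = clip(3.6184) = 2.0
y_proj = clip(2.575) = 2.0
Step 4: Evaluate f.
f(2.0, 2.0) = 8.0


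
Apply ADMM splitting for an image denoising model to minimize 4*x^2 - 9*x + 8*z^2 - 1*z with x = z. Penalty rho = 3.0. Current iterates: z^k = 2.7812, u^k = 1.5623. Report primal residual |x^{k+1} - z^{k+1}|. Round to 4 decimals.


ADMM iteration with rho = 3.0, z^k = 2.7812, u^k = 1.5623
Step 1: x-update.
Minimize 4*x^2 - 9*x + (3.0/2)*(x - 2.7812 + 1.5623)^2
FOC: (2*4 + 3.0)*x = 9 + 3.0*(2.7812 - 1.5623)
x^{k+1} = 1.1506
Step 2: z-update.
Minimize 8*z^2 - 1*z + (3.0/2)*(1.1506 - z + 1.5623)^2
FOC: (2*8 + 3.0)*z = 1 + 3.0*(1.1506 + 1.5623)
z^{k+1} = 0.481
Step 3: u-update.
u^{k+1} = 1.5623 + 1.1506 - 0.481 = 2.2319
Step 4: Primal residual = |1.1506 - 0.481| = 0.6696


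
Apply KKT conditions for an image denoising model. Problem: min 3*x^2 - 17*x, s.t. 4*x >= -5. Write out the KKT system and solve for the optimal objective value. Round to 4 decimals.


Step 1: Try lambda = 0 (constraint inactive).
Stationarity: 2*3*x - 17 = 0
x* = 17/(2*3) = 17/6 = 2.8333 (rounded; the exact value 17/6 is used below)
Check constraint: 4*2.8333 = 11.3332 >= -5 -- satisfied.
Step 2: Compute optimal value.
f(x*) = 3*(17/6)^2 - 17*(17/6) = -24.0833


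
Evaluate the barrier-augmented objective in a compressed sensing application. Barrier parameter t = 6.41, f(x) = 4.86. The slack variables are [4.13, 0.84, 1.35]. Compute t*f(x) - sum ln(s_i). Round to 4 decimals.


Step 1: Compute log-barrier.
ln values: [1.4183, -0.1744, 0.3001]
phi = -(1.4183 - 0.1744 + 0.3001) = -1.544
Step 2: Compute augmented objective.
t*f(x) = 6.41*4.86 = 31.1526
Total = 31.1526 - 1.544 = 29.6086


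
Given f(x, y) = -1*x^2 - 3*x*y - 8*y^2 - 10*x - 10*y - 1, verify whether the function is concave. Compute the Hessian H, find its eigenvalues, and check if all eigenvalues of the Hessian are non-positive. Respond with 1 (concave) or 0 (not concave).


The Hessian of f(x,y) = -1*x^2 - 3*x*y - 8*y^2 - 10*x - 10*y - 1 is:
H = [[-2, -3], [-3, -16]]
Trace = -2 - 16 = -18
Determinant = -2*-16 - (-3)^2 = 23
Discriminant = (-18)^2 - 4*23 = 232.0
Eigenvalues: lambda_1 = -16.6158, lambda_2 = -1.3842
The function is concave.

1


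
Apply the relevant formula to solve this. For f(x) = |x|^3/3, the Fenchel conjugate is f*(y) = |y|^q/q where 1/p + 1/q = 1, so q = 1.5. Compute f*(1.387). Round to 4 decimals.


The conjugate exponent q satisfies 1/p + 1/q = 1.
p = 3, so q = 3/(3 - 1) = 1.5
|y|^q = 1.387^1.5 = 1.6335
f*(1.387) = 1.6335 / 1.5 = 1.089


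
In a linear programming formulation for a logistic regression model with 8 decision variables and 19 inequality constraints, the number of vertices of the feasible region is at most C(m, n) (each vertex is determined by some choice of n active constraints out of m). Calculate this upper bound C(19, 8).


Each vertex corresponds to some choice of n active constraints out of m, so the number of vertices is at most C(m, n) = m! / (n!(m-n)!).
m = 19, n = 8
Numerator: 19 * 18 * 17 * 16 * 15 * 14 * 13 * 12
Denominator: 8! = 40320
C(19, 8) = 75582


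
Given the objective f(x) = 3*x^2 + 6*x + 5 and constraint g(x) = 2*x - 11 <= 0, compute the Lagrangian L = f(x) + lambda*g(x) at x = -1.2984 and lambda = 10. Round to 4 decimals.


Step 1: Evaluate f(x).
f(-1.2984) = 3*(-1.2984)^2 + 6*(-1.2984) + 5 = 2.2671
Step 2: Evaluate g(x).
g(-1.2984) = 2*-1.2984 - 11 = -13.5968
Step 3: Compute Lagrangian.
L = 2.2671 + 10*-13.5968 = -133.7009


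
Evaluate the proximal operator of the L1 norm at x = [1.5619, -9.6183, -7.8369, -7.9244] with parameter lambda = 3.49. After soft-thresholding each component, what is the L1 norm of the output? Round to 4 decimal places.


Soft-thresholding with lambda = 3.49:
prox(1.5619) = sign(1.5619)*max(|1.5619| - 3.49, 0) = 0.0
prox(-9.6183) = sign(-9.6183)*max(|-9.6183| - 3.49, 0) = -6.1283
prox(-7.8369) = sign(-7.8369)*max(|-7.8369| - 3.49, 0) = -4.3469
prox(-7.9244) = sign(-7.9244)*max(|-7.9244| - 3.49, 0) = -4.4344
prox(x) = [0.0, -6.1283, -4.3469, -4.4344]
||prox(x)||_1 = 0.0 + 6.1283 + 4.3469 + 4.4344 = 14.9096


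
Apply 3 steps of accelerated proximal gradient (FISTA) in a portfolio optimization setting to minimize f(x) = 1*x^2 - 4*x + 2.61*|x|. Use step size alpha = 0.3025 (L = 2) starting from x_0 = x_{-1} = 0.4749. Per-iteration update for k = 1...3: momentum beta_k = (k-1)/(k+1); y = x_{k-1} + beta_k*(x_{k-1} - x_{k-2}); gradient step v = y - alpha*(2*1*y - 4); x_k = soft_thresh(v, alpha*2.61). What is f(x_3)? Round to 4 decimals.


FISTA on f(x) = 1*x^2 - 4*x + 2.61*|x|
L = 2, alpha = 0.3025
Iteration 1: beta = 0.0, y = 0.4749 + 0.0*(0.4749 - 0.4749) = 0.4749
  grad(y) = -3.0502, v = y - alpha*grad = 1.3976
  prox(v) = soft_thresh(1.3976, 0.7895) = 0.6081
Iteration 2: beta = 0.3333, y = 0.6081 + 0.3333*(0.6081 - 0.4749) = 0.6524
  grad(y) = -2.6951, v = y - alpha*grad = 1.4677
  prox(v) = soft_thresh(1.4677, 0.7895) = 0.6782
Iteration 3: beta = 0.5, y = 0.6782 + 0.5*(0.6782 - 0.6081) = 0.7133
  grad(y) = -2.5735, v = y - alpha*grad = 1.4917
  prox(v) = soft_thresh(1.4917, 0.7895) = 0.7022
f(x_3) = 1*0.7022^2 - 4*0.7022 + 2.61*|0.7022| = -0.483


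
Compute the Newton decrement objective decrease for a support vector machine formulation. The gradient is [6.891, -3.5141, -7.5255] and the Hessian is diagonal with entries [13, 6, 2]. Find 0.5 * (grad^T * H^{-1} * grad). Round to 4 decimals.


Step 1: H is diagonal, so H^(-1) * g = [0.5301, -0.5857, -3.7628].
Step 2: g^T H^(-1) g = sum_i g_i^2 / H_ii
  = (6.891)^2/13 + (-3.5141)^2/6 + (-7.5255)^2/2
  = 3.6528 + 2.0581 + 28.3166 = 34.0275
Step 3: Objective decrease = 0.5 * g^T H^(-1) g = 17.0137


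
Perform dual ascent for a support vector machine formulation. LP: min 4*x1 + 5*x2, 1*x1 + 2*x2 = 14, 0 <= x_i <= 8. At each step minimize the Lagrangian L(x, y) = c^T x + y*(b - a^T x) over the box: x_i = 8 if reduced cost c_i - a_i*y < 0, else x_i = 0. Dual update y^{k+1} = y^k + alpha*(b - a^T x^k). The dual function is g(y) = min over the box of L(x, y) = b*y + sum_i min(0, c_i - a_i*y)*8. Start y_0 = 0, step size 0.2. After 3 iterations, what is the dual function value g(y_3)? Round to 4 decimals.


Dual ascent for LP: min 4*x1 + 5*x2, 1*x1 + 2*x2 = 14, 0 <= x_i <= 8
Step 1: y^k = 0.0, reduced costs: (4.0, 5.0)
  x^k = (0.0, 0.0), subgradient = b - a^T x = 14.0
  y^{k+1} = 0.0 + 0.2*14.0 = 2.8
Step 2: y^k = 2.8, reduced costs: (1.2, -0.6)
  x^k = (0.0, 8.0), subgradient = b - a^T x = -2.0
  y^{k+1} = 2.8 + 0.2*-2.0 = 2.4
Step 3: y^k = 2.4, reduced costs: (1.6, 0.2)
  x^k = (0.0, 0.0), subgradient = b - a^T x = 14.0
  y^{k+1} = 2.4 + 0.2*14.0 = 5.2
Dual objective at y_3 = 5.2: reduced costs (-1.2, -5.4), box minimizer x = (8.0, 8.0)
g(y_3) = b*y + (c1 - a1*y)*x1 + (c2 - a2*y)*x2 = 14*5.2 + (-1.2)*8.0 + (-5.4)*8.0 = 72.8 - 9.6 - 43.2 = 20.0


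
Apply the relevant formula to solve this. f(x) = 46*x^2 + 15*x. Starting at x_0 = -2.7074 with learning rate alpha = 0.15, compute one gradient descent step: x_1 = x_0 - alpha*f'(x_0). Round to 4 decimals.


We compute the gradient at x_0 and apply the update.
f'(x) = 92*x + 15
f'(-2.7074) = 92*-2.7074 + 15 = -234.0808
x_1 = -2.7074 - 0.15*-234.0808 = 32.4047


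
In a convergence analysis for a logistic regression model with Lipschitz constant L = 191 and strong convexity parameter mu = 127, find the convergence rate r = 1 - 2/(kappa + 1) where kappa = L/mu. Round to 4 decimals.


Step 1: Compute the condition number.
kappa = L/mu = 191/127 = 1.5039
Step 2: Compute the convergence rate.
r = 1 - 2/(kappa + 1) = 1 - 2*mu/(L + mu) = (L - mu)/(L + mu) = 64/318 = 0.2013


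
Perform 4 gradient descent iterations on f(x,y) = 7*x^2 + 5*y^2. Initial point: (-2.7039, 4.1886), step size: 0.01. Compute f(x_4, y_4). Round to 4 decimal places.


Gradient descent on f(x,y) = 7*x^2 + 5*y^2.
Starting point: (-2.7039, 4.1886), alpha = 0.01
Step 1: grad_x = 2*7*-2.7039 = -37.8546, grad_y = 2*5*4.1886 = 41.886
  x_1 = -2.7039 - 0.01*-37.8546 = -2.3254
  y_1 = 4.1886 - 0.01*41.886 = 3.7697
Step 2: grad_x = 2*7*-2.3254 = -32.555, grad_y = 2*5*3.7697 = 37.6974
  x_2 = -2.3254 - 0.01*-32.555 = -1.9998
  y_2 = 3.7697 - 0.01*37.6974 = 3.3928
Step 3: grad_x = 2*7*-1.9998 = -27.9973, grad_y = 2*5*3.3928 = 33.9277
  x_3 = -1.9998 - 0.01*-27.9973 = -1.7198
  y_3 = 3.3928 - 0.01*33.9277 = 3.0535
Step 4: grad_x = 2*7*-1.7198 = -24.0776, grad_y = 2*5*3.0535 = 30.5349
  x_4 = -1.7198 - 0.01*-24.0776 = -1.4791
  y_4 = 3.0535 - 0.01*30.5349 = 2.7481
f(-1.4791, 2.7481) = 7*(-1.4791)^2 + 5*2.7481^2 = 53.0746


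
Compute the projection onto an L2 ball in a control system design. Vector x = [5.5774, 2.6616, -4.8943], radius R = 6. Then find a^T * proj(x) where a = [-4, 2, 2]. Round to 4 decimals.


Step 1: Compute ||x|| (intermediates to 6 decimals).
||x|| = sqrt(5.5774^2 + 2.6616^2 + (-4.8943)^2) = 7.883253
Step 2: Project.
Since ||x|| > R, scale = R/||x|| = 6/7.883253 = 0.761107, proj(x) = scale * x
proj(x) = [4.244998, 2.025762, -3.725086]
Step 3: Dot product.
a^T * proj(x) = -4*4.244998 + 2*2.025762 + 2*(-3.725086) = -20.3786


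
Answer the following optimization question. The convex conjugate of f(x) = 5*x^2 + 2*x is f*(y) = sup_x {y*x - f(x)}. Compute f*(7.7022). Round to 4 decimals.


f*(y) = sup_x {y*x - a*x^2 - b*x} = sup_x {(y-b)*x - a*x^2}
FOC: (y - b) - 2a*x = 0 => x* = (y - b)/(2a)
x* = (7.7022 - 2)/(2*5) = 0.5702
f*(7.7022) = (y-b)^2/(4a) = (7.7022 - 2)^2/(4*5)
= 32.5151/20 = 1.6258


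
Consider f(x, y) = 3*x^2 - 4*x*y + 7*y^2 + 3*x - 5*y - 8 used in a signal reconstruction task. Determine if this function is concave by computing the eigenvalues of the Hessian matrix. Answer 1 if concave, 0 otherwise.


The Hessian of f(x,y) = 3*x^2 - 4*x*y + 7*y^2 + 3*x - 5*y - 8 is:
H = [[6, -4], [-4, 14]]
Trace = 6 + 14 = 20
Determinant = 6*14 - (-4)^2 = 68
Discriminant = (20)^2 - 4*68 = 128.0
Eigenvalues: lambda_1 = 4.3431, lambda_2 = 15.6569
The function is not concave.

0


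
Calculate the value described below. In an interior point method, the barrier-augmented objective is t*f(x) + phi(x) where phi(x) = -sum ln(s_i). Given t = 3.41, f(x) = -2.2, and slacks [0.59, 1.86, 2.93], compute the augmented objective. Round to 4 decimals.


Step 1: Compute log-barrier.
ln values: [-0.5276, 0.6206, 1.075]
phi = -(-0.5276 + 0.6206 + 1.075) = -1.1679
Step 2: Compute augmented objective.
t*f(x) = 3.41*-2.2 = -7.502
Total = -7.502 - 1.1679 = -8.6699


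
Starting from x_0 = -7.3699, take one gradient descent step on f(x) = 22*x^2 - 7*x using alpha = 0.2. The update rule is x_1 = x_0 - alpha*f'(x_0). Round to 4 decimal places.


We compute the gradient at x_0 and apply the update.
f'(x) = 44*x - 7
f'(-7.3699) = 44*-7.3699 - 7 = -331.2756
x_1 = -7.3699 - 0.2*-331.2756 = 58.8852


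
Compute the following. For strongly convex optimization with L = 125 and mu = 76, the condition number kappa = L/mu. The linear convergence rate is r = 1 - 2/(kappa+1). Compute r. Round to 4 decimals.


Step 1: Compute the condition number.
kappa = L/mu = 125/76 = 1.6447
Step 2: Compute the convergence rate.
r = 1 - 2/(kappa + 1) = 1 - 2*mu/(L + mu) = (L - mu)/(L + mu) = 49/201 = 0.2438


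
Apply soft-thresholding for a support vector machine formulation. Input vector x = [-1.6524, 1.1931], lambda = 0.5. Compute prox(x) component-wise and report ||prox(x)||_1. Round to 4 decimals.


Soft-thresholding with lambda = 0.5:
prox(-1.6524) = sign(-1.6524)*max(|-1.6524| - 0.5, 0) = -1.1524
prox(1.1931) = sign(1.1931)*max(|1.1931| - 0.5, 0) = 0.6931
prox(x) = [-1.1524, 0.6931]
||prox(x)||_1 = 1.1524 + 0.6931 = 1.8455


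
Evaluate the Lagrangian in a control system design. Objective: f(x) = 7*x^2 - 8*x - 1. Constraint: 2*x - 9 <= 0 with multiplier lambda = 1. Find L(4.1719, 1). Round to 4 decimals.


Step 1: Evaluate f(x).
f(4.1719) = 7*4.1719^2 - 8*4.1719 - 1 = 87.458
Step 2: Evaluate g(x).
g(4.1719) = 2*4.1719 - 9 = -0.6562
Step 3: Compute Lagrangian.
L = 87.458 + 1*-0.6562 = 86.8018


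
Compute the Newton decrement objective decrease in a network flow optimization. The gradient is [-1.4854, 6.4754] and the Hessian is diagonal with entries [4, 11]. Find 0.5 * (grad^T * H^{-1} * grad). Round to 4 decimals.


Step 1: H is diagonal, so H^(-1) * g = [-0.3714, 0.5887].
Step 2: g^T H^(-1) g = sum_i g_i^2 / H_ii
  = (-1.4854)^2/4 + (6.4754)^2/11
  = 0.5516 + 3.8119 = 4.3635
Step 3: Objective decrease = 0.5 * g^T H^(-1) g = 2.1817


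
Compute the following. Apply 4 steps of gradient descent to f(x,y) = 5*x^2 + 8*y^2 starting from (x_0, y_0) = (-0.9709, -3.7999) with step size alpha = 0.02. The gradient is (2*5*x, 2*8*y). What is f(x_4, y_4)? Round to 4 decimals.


Gradient descent on f(x,y) = 5*x^2 + 8*y^2.
Starting point: (-0.9709, -3.7999), alpha = 0.02
Step 1: grad_x = 2*5*-0.9709 = -9.709, grad_y = 2*8*-3.7999 = -60.7984
  x_1 = -0.9709 - 0.02*-9.709 = -0.7767
  y_1 = -3.7999 - 0.02*-60.7984 = -2.5839
Step 2: grad_x = 2*5*-0.7767 = -7.7672, grad_y = 2*8*-2.5839 = -41.3429
  x_2 = -0.7767 - 0.02*-7.7672 = -0.6214
  y_2 = -2.5839 - 0.02*-41.3429 = -1.7571
Step 3: grad_x = 2*5*-0.6214 = -6.2138, grad_y = 2*8*-1.7571 = -28.1132
  x_3 = -0.6214 - 0.02*-6.2138 = -0.4971
  y_3 = -1.7571 - 0.02*-28.1132 = -1.1948
Step 4: grad_x = 2*5*-0.4971 = -4.971, grad_y = 2*8*-1.1948 = -19.117
  x_4 = -0.4971 - 0.02*-4.971 = -0.3977
  y_4 = -1.1948 - 0.02*-19.117 = -0.8125
f(-0.3977, -0.8125) = 5*(-0.3977)^2 + 8*(-0.8125)^2 = 6.0716


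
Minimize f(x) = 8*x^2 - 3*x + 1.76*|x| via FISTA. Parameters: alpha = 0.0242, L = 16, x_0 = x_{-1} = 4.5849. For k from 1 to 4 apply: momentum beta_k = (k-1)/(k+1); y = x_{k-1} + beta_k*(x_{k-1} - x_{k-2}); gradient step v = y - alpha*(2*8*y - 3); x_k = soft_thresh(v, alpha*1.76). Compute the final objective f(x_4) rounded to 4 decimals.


FISTA on f(x) = 8*x^2 - 3*x + 1.76*|x|
L = 16, alpha = 0.0242
Iteration 1: beta = 0.0, y = 4.5849 + 0.0*(4.5849 - 4.5849) = 4.5849
  grad(y) = 70.3584, v = y - alpha*grad = 2.8822
  prox(v) = soft_thresh(2.8822, 0.0426) = 2.8396
Iteration 2: beta = 0.3333, y = 2.8396 + 0.3333*(2.8396 - 4.5849) = 2.2579
  grad(y) = 33.1261, v = y - alpha*grad = 1.4562
  prox(v) = soft_thresh(1.4562, 0.0426) = 1.4136
Iteration 3: beta = 0.5, y = 1.4136 + 0.5*(1.4136 - 2.8396) = 0.7006
  grad(y) = 8.2102, v = y - alpha*grad = 0.502
  prox(v) = soft_thresh(0.502, 0.0426) = 0.4594
Iteration 4: beta = 0.6, y = 0.4594 + 0.6*(0.4594 - 1.4136) = -0.1132
  grad(y) = -4.8113, v = y - alpha*grad = 0.0032
  prox(v) = soft_thresh(0.0032, 0.0426) = 0.0
f(x_4) = 8*0.0^2 - 3*0.0 + 1.76*|0.0| = 0.0


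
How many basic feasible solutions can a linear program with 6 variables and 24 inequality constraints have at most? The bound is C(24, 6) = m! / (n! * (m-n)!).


Each vertex corresponds to some choice of n active constraints out of m, so the number of vertices is at most C(m, n) = m! / (n!(m-n)!).
m = 24, n = 6
Numerator: 24 * 23 * 22 * 21 * 20 * 19
Denominator: 6! = 720
C(24, 6) = 134596


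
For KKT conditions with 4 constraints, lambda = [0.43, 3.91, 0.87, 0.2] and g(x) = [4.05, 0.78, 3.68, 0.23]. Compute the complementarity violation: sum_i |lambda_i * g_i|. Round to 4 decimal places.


KKT complementary slackness check:
lambda_1 * g_1 = 0.43 * 4.05 = 1.7415
lambda_2 * g_2 = 3.91 * 0.78 = 3.0498
lambda_3 * g_3 = 0.87 * 3.68 = 3.2016
lambda_4 * g_4 = 0.2 * 0.23 = 0.046
Total violation = 1.7415 + 3.0498 + 3.2016 + 0.046 = 8.0389


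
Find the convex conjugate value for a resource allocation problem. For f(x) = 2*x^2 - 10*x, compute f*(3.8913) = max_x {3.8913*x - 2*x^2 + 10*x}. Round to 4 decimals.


f*(y) = sup_x {y*x - a*x^2 - b*x} = sup_x {(y-b)*x - a*x^2}
FOC: (y - b) - 2a*x = 0 => x* = (y - b)/(2a)
x* = (3.8913 + 10)/(2*2) = 3.4728
f*(3.8913) = (y-b)^2/(4a) = (3.8913 + 10)^2/(4*2)
= 192.9682/8 = 24.121


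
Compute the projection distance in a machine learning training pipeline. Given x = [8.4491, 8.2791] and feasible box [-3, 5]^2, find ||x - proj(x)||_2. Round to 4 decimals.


Project each component onto [-3, 5].
clip(8.4491) = 5.0, clip(8.2791) = 5.0
Projection = [5.0, 5.0]
Squared diffs: [11.8963, 10.7525]
Distance = sqrt(22.6488) = 4.7591


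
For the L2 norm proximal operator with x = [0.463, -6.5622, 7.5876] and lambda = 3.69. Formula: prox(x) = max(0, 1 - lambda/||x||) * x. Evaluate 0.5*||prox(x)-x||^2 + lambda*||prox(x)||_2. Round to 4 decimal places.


Step 1: Compute ||x||.
||x|| = 10.0423
Step 2: Compute scaling factor.
scale = max(0, 1 - 3.69/10.0423) = 0.6326
Step 3: prox(x) = [0.2929, -4.151, 4.7996]
||prox(x)|| = 6.3523
Step 4: Proximal objective.
0.5*||prox-x||^2 = 6.8081
lambda*||prox|| = 23.44
Total = 30.2482


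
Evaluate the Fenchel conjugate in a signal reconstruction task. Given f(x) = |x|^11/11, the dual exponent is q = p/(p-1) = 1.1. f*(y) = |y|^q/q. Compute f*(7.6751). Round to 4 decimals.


The conjugate exponent q satisfies 1/p + 1/q = 1.
p = 11, so q = 11/(11 - 1) = 1.1
|y|^q = 7.6751^1.1 = 9.4101
f*(7.6751) = 9.4101 / 1.1 = 8.5546


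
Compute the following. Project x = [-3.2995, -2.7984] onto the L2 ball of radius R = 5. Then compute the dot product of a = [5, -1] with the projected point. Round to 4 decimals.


Step 1: Compute ||x|| (intermediates to 6 decimals).
||x|| = sqrt((-3.2995)^2 + (-2.7984)^2) = 4.326401
Step 2: Project.
Since ||x|| <= R, proj = x (no scaling needed).
proj(x) = [-3.2995, -2.7984]
Step 3: Dot product.
a^T * proj(x) = 5*(-3.2995) - 1*(-2.7984) = -13.6991


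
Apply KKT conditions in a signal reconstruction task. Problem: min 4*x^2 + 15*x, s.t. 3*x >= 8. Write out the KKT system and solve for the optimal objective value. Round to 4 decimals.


Step 1: Try lambda = 0 (constraint inactive).
x_unc = -15/(2*4) = -1.875
Check: 3*-1.875 = -5.625 < 8 -- violated!
Step 2: Constraint must be active: 3*x = 8
x* = 8/3 = 2.6667 (rounded; the exact value 8/3 is used below)
lambda = (2*4*(8/3) + 15)/3 = 12.1111
Step 3: Compute optimal value.
f(x*) = 4*(8/3)^2 + 15*(8/3) = 68.4444


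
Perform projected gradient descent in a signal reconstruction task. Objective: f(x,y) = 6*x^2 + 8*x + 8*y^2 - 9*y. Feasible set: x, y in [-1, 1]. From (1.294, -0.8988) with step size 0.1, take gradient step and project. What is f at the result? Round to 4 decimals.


Step 1: Compute gradient at (1.294, -0.8988).
grad_x = 2*6*1.294 + 8 = 23.528
grad_y = 2*8*-0.8988 - 9 = -23.3808
Step 2: Gradient step.
x_raw = 1.294 - 0.1*23.528 = -1.0588
y_raw = -0.8988 - 0.1*-23.3808 = 1.4393
Step 3: Project onto [-1, 1].
x_proj = clip(-1.0588) = -1.0
y_proj = clip(1.4393) = 1.0
Step 4: Evaluate f.
f(-1.0, 1.0) = -3.0


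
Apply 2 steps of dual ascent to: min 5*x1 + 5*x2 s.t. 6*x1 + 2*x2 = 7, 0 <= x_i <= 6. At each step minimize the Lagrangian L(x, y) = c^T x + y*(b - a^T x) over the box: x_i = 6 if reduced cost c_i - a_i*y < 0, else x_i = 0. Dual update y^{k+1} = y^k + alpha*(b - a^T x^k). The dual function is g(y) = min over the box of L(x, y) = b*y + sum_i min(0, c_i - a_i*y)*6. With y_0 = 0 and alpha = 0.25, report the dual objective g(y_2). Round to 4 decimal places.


Dual ascent for LP: min 5*x1 + 5*x2, 6*x1 + 2*x2 = 7, 0 <= x_i <= 6
Step 1: y^k = 0.0, reduced costs: (5.0, 5.0)
  x^k = (0.0, 0.0), subgradient = b - a^T x = 7.0
  y^{k+1} = 0.0 + 0.25*7.0 = 1.75
Step 2: y^k = 1.75, reduced costs: (-5.5, 1.5)
  x^k = (6.0, 0.0), subgradient = b - a^T x = -29.0
  y^{k+1} = 1.75 + 0.25*-29.0 = -5.5
Dual objective at y_2 = -5.5: reduced costs (38.0, 16.0), box minimizer x = (0.0, 0.0)
g(y_2) = b*y + (c1 - a1*y)*x1 + (c2 - a2*y)*x2 = 7*(-5.5) + 38.0*0.0 + 16.0*0.0 = -38.5 + 0.0 + 0.0 = -38.5


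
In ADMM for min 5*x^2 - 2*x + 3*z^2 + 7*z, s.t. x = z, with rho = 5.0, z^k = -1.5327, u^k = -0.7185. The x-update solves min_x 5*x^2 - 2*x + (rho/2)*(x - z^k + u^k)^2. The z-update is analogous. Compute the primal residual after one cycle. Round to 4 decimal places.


ADMM iteration with rho = 5.0, z^k = -1.5327, u^k = -0.7185
Step 1: x-update.
Minimize 5*x^2 - 2*x + (5.0/2)*(x + 1.5327 - 0.7185)^2
FOC: (2*5 + 5.0)*x = 2 + 5.0*(-1.5327 + 0.7185)
x^{k+1} = -0.1381
Step 2: z-update.
Minimize 3*z^2 + 7*z + (5.0/2)*(-0.1381 - z - 0.7185)^2
FOC: (2*3 + 5.0)*z = -7 + 5.0*(-0.1381 - 0.7185)
z^{k+1} = -1.0257
Step 3: u-update.
u^{k+1} = -0.7185 - 0.1381 + 1.0257 = 0.1691
Step 4: Primal residual = |-0.1381 + 1.0257| = 0.8876


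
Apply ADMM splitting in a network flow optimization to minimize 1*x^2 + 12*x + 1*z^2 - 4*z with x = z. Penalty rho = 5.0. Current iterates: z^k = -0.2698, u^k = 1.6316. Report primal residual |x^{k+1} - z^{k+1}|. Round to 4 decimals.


ADMM iteration with rho = 5.0, z^k = -0.2698, u^k = 1.6316
Step 1: x-update.
Minimize 1*x^2 + 12*x + (5.0/2)*(x + 0.2698 + 1.6316)^2
FOC: (2*1 + 5.0)*x = -12 + 5.0*(-0.2698 - 1.6316)
x^{k+1} = -3.0724
Step 2: z-update.
Minimize 1*z^2 - 4*z + (5.0/2)*(-3.0724 - z + 1.6316)^2
FOC: (2*1 + 5.0)*z = 4 + 5.0*(-3.0724 + 1.6316)
z^{k+1} = -0.4577
Step 3: u-update.
u^{k+1} = 1.6316 - 3.0724 + 0.4577 = -0.9831
Step 4: Primal residual = |-3.0724 + 0.4577| = 2.6147


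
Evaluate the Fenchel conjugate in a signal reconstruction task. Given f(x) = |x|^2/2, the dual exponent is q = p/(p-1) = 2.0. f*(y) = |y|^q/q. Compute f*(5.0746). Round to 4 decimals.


The conjugate exponent q satisfies 1/p + 1/q = 1.
p = 2, so q = 2/(2 - 1) = 2.0
|y|^q = 5.0746^2.0 = 25.7516
f*(5.0746) = 25.7516 / 2.0 = 12.8758


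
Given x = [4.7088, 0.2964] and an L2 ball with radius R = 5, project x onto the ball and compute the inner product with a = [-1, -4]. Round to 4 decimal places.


Step 1: Compute ||x|| (intermediates to 6 decimals).
||x|| = sqrt(4.7088^2 + 0.2964^2) = 4.718119
Step 2: Project.
Since ||x|| <= R, proj = x (no scaling needed).
proj(x) = [4.7088, 0.2964]
Step 3: Dot product.
a^T * proj(x) = -1*4.7088 - 4*0.2964 = -5.8944


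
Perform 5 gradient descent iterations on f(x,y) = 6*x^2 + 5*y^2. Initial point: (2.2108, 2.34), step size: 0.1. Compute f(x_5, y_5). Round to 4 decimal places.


Gradient descent on f(x,y) = 6*x^2 + 5*y^2.
Starting point: (2.2108, 2.34), alpha = 0.1
Step 1: grad_x = 2*6*2.2108 = 26.5296, grad_y = 2*5*2.34 = 23.4
  x_1 = 2.2108 - 0.1*26.5296 = -0.4422
  y_1 = 2.34 - 0.1*23.4 = 0.0
Step 2: grad_x = 2*6*-0.4422 = -5.3059, grad_y = 2*5*0.0 = 0.0
  x_2 = -0.4422 - 0.1*-5.3059 = 0.0884
  y_2 = 0.0 - 0.1*0.0 = 0.0
Step 3: grad_x = 2*6*0.0884 = 1.0612, grad_y = 2*5*0.0 = 0.0
  x_3 = 0.0884 - 0.1*1.0612 = -0.0177
  y_3 = 0.0 - 0.1*0.0 = 0.0
Step 4: grad_x = 2*6*-0.0177 = -0.2122, grad_y = 2*5*0.0 = 0.0
  x_4 = -0.0177 - 0.1*-0.2122 = 0.0035
  y_4 = 0.0 - 0.1*0.0 = 0.0
Step 5: grad_x = 2*6*0.0035 = 0.0424, grad_y = 2*5*0.0 = 0.0
  x_5 = 0.0035 - 0.1*0.0424 = -0.0007
  y_5 = 0.0 - 0.1*0.0 = 0.0
f(-0.0007, 0.0) = 6*(-0.0007)^2 + 5*0.0^2 = 0.0


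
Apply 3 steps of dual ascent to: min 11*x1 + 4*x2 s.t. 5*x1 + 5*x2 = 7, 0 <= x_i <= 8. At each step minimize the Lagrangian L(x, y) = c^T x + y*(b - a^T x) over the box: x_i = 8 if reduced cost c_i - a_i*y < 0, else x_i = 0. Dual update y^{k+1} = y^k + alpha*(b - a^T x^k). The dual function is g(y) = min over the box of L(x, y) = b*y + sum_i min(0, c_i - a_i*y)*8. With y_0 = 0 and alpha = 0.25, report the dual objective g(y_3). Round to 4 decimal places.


Dual ascent for LP: min 11*x1 + 4*x2, 5*x1 + 5*x2 = 7, 0 <= x_i <= 8
Step 1: y^k = 0.0, reduced costs: (11.0, 4.0)
  x^k = (0.0, 0.0), subgradient = b - a^T x = 7.0
  y^{k+1} = 0.0 + 0.25*7.0 = 1.75
Step 2: y^k = 1.75, reduced costs: (2.25, -4.75)
  x^k = (0.0, 8.0), subgradient = b - a^T x = -33.0
  y^{k+1} = 1.75 + 0.25*-33.0 = -6.5
Step 3: y^k = -6.5, reduced costs: (43.5, 36.5)
  x^k = (0.0, 0.0), subgradient = b - a^T x = 7.0
  y^{k+1} = -6.5 + 0.25*7.0 = -4.75
Dual objective at y_3 = -4.75: reduced costs (34.75, 27.75), box minimizer x = (0.0, 0.0)
g(y_3) = b*y + (c1 - a1*y)*x1 + (c2 - a2*y)*x2 = 7*(-4.75) + 34.75*0.0 + 27.75*0.0 = -33.25 + 0.0 + 0.0 = -33.25


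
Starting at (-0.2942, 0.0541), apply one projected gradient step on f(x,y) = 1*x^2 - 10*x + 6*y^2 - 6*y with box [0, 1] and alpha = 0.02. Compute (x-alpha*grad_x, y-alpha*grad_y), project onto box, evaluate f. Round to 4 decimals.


Step 1: Compute gradient at (-0.2942, 0.0541).
grad_x = 2*1*-0.2942 - 10 = -10.5884
grad_y = 2*6*0.0541 - 6 = -5.3508
Step 2: Gradient step.
x_raw = -0.2942 - 0.02*-10.5884 = -0.0824
y_raw = 0.0541 - 0.02*-5.3508 = 0.1611
Step 3: Project onto [0, 1].
x_proj = clip(-0.0824) = 0.0
y_proj = clip(0.1611) = 0.1611
Step 4: Evaluate f.
f(0.0, 0.1611) = -0.8109


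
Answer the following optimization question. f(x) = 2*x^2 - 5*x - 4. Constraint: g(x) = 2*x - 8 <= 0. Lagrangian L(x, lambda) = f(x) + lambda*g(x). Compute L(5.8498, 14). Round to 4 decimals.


Step 1: Evaluate f(x).
f(5.8498) = 2*5.8498^2 - 5*5.8498 - 4 = 35.1913
Step 2: Evaluate g(x).
g(5.8498) = 2*5.8498 - 8 = 3.6996
Step 3: Compute Lagrangian.
L = 35.1913 + 14*3.6996 = 86.9857


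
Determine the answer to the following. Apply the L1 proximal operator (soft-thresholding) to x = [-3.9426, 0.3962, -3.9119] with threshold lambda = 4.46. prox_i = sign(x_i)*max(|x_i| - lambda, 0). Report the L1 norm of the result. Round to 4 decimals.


Soft-thresholding with lambda = 4.46:
prox(-3.9426) = sign(-3.9426)*max(|-3.9426| - 4.46, 0) = 0.0
prox(0.3962) = sign(0.3962)*max(|0.3962| - 4.46, 0) = 0.0
prox(-3.9119) = sign(-3.9119)*max(|-3.9119| - 4.46, 0) = 0.0
prox(x) = [0.0, 0.0, 0.0]
||prox(x)||_1 = 0.0 + 0.0 + 0.0 = 0.0


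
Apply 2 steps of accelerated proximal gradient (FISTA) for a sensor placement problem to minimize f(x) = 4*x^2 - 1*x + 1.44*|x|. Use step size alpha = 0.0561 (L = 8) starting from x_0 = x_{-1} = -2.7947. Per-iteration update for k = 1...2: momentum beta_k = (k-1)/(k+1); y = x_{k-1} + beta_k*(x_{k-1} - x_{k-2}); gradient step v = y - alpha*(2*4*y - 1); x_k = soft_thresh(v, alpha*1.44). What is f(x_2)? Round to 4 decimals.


FISTA on f(x) = 4*x^2 - 1*x + 1.44*|x|
L = 8, alpha = 0.0561
Iteration 1: beta = 0.0, y = -2.7947 + 0.0*(-2.7947 + 2.7947) = -2.7947
  grad(y) = -23.3576, v = y - alpha*grad = -1.4843
  prox(v) = soft_thresh(-1.4843, 0.0808) = -1.4036
Iteration 2: beta = 0.3333, y = -1.4036 + 0.3333*(-1.4036 + 2.7947) = -0.9398
  grad(y) = -8.5187, v = y - alpha*grad = -0.4619
  prox(v) = soft_thresh(-0.4619, 0.0808) = -0.3812
f(x_2) = 4*(-0.3812)^2 - 1*(-0.3812) + 1.44*|-0.3812| = 1.5111


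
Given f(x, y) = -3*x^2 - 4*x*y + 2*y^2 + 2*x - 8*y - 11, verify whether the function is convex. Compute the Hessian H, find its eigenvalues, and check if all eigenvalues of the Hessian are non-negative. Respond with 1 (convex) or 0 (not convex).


The Hessian of f(x,y) = -3*x^2 - 4*x*y + 2*y^2 + 2*x - 8*y - 11 is:
H = [[-6, -4], [-4, 4]]
Trace = -6 + 4 = -2
Determinant = -6*4 - (-4)^2 = -40
Discriminant = (-2)^2 - 4*-40 = 164.0
Eigenvalues: lambda_1 = -7.4031, lambda_2 = 5.4031
The function is not convex.

0


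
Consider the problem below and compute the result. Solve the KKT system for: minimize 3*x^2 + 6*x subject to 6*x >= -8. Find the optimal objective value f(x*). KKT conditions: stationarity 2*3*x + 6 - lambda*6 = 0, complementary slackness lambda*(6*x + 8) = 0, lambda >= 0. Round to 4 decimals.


Step 1: Try lambda = 0 (constraint inactive).
Stationarity: 2*3*x + 6 = 0
x* = -6/(2*3) = -1.0
Check constraint: 6*-1.0 = -6.0 >= -8 -- satisfied.
Step 2: Compute optimal value.
f(x*) = 3*(-1.0)^2 + 6*(-1.0) = -3.0


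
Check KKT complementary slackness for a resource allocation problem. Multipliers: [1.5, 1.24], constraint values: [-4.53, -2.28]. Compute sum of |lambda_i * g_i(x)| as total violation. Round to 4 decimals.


KKT complementary slackness check:
lambda_1 * g_1 = 1.5 * -4.53 = -6.795
lambda_2 * g_2 = 1.24 * -2.28 = -2.8272
Total violation = 6.795 + 2.8272 = 9.6222


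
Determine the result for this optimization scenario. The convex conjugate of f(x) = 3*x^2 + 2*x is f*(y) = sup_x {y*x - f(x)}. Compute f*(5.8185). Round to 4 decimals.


f*(y) = sup_x {y*x - a*x^2 - b*x} = sup_x {(y-b)*x - a*x^2}
FOC: (y - b) - 2a*x = 0 => x* = (y - b)/(2a)
x* = (5.8185 - 2)/(2*3) = 0.6364
f*(5.8185) = (y-b)^2/(4a) = (5.8185 - 2)^2/(4*3)
= 14.5809/12 = 1.2151
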